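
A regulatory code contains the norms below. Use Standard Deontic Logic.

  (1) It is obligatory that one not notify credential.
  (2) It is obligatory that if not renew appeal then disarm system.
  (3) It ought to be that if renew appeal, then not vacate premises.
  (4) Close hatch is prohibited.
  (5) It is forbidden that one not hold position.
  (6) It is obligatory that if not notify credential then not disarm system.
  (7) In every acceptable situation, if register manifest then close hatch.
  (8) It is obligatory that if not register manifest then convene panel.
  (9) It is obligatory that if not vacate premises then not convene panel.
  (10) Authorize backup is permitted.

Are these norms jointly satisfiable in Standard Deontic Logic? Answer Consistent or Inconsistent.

Inconsistent

F(close_hatch) at premise 4 means O(¬close_hatch).
The contrapositive of premise 7 (O(register_manifest → close_hatch)) is O(¬close_hatch → ¬register_manifest), and O(¬close_hatch) is already established, so O(¬register_manifest).
Applying K to premise 8 (O(¬register_manifest → convene_panel)) and O(¬register_manifest) yields O(convene_panel).
The contrapositive of premise 9 (O(¬vacate_premises → ¬convene_panel)) is O(convene_panel → vacate_premises), and O(convene_panel) is already established, so O(vacate_premises).
Premise 3, O(renew_appeal → ¬vacate_premises), contraposes to O(vacate_premises → ¬renew_appeal); with O(vacate_premises) we get O(¬renew_appeal).
With premise 2, O(¬renew_appeal → disarm_system), the K-axiom yields O(disarm_system).
Premise 6 is O(¬notify_credential → ¬disarm_system); contrapositively O(disarm_system → notify_credential). Since O(disarm_system) holds, K gives O(notify_credential).
However, premise 1 gives O(¬notify_credential).
We now have both O(notify_credential) and O(¬notify_credential) — notify_credential is simultaneously obligatory and forbidden, violating the D-axiom.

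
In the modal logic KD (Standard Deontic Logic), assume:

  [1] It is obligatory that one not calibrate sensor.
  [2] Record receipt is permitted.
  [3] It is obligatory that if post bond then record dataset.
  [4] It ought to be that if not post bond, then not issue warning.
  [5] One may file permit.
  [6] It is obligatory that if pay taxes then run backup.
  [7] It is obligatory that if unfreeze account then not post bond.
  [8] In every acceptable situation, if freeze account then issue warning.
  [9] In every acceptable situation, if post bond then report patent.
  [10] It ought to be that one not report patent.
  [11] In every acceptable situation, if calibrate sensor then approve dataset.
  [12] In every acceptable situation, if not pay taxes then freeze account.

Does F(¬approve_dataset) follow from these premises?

No

Premise 11 is O(calibrate_sensor → approve_dataset), but O(calibrate_sensor) is not derivable from the premises, so it does not yield O(approve_dataset).
No other premise forces O(approve_dataset). An ideal world satisfying every premise can still have ¬approve_dataset true, so F(¬approve_dataset) is not derivable.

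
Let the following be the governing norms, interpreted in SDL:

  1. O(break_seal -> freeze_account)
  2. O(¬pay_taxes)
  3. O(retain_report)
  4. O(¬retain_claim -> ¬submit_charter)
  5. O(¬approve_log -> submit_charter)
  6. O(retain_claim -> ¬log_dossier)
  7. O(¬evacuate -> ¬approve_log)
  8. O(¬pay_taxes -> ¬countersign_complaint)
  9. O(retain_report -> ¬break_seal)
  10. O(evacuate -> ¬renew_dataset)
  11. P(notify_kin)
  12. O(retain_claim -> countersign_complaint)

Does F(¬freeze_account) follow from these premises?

Premise 1 is O(break_seal -> freeze_account), but O(break_seal) is not derivable from the premises, so it does not yield O(freeze_account).
No other premise forces O(freeze_account). An ideal world satisfying every premise can still have ¬freeze_account true, so F(¬freeze_account) is not derivable.

No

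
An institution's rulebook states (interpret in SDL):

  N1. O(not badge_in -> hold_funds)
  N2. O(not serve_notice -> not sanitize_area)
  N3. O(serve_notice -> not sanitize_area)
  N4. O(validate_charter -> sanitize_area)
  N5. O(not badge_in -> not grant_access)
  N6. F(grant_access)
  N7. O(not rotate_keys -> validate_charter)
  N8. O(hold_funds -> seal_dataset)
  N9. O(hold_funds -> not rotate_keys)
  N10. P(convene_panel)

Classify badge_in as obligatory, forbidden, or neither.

Obligatory

Premises 3 and 2 cover both cases: O(serve_notice -> not sanitize_area) and O(not serve_notice -> not sanitize_area). Since serve_notice ∨ not serve_notice is a tautology, O(not sanitize_area) follows.
Premise 4 is O(validate_charter -> sanitize_area); contrapositively O(not sanitize_area -> not validate_charter). Since O(not sanitize_area) holds, K gives O(not validate_charter).
Premise 7 is O(not rotate_keys -> validate_charter); contrapositively O(not validate_charter -> rotate_keys). Since O(not validate_charter) holds, K gives O(rotate_keys).
Premise 9 is O(hold_funds -> not rotate_keys); contrapositively O(rotate_keys -> not hold_funds). Since O(rotate_keys) holds, K gives O(not hold_funds).
Premise 1, O(not badge_in -> hold_funds), contraposes to O(not hold_funds -> badge_in); with O(not hold_funds) we get O(badge_in).
Premises 5, 6, 8, 10 do not contribute to this derivation.
Hence badge_in is obligatory.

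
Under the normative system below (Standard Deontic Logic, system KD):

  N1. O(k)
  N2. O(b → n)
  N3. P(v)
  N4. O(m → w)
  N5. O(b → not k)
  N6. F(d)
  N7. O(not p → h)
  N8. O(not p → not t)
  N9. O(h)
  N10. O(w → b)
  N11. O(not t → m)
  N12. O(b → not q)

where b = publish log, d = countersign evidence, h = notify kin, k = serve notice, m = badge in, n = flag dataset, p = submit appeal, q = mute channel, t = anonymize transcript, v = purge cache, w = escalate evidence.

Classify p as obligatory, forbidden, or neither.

Obligatory

Premise 1 states O(k) outright.
Premise 5, O(b → not k), contraposes to O(k → not b); with O(k) we get O(not b).
Premise 10, O(w → b), contraposes to O(not b → not w); with O(not b) we get O(not w).
Premise 4, O(m → w), contraposes to O(not w → not m); with O(not w) we get O(not m).
Premise 11, O(not t → m), contraposes to O(not m → t); with O(not m) we get O(t).
The contrapositive of premise 8 (O(not p → not t)) is O(t → p), and O(t) is already established, so O(p).
Premises 2, 3, 6, 7, 9, 12 do not contribute to this derivation.
Hence p is obligatory.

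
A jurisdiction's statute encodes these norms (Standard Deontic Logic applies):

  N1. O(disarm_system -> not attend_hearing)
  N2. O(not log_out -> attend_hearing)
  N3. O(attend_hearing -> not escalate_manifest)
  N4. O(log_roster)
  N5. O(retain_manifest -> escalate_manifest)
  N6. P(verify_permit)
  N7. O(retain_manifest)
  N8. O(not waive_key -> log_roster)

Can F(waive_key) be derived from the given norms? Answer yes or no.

Premise 8 is O(not waive_key -> log_roster); even if O(log_roster) held, inferring O(not waive_key) would be affirming the consequent — invalid.
No other premise forces O(not waive_key). An ideal world satisfying every premise can still have waive_key true, so F(waive_key) is not derivable.

No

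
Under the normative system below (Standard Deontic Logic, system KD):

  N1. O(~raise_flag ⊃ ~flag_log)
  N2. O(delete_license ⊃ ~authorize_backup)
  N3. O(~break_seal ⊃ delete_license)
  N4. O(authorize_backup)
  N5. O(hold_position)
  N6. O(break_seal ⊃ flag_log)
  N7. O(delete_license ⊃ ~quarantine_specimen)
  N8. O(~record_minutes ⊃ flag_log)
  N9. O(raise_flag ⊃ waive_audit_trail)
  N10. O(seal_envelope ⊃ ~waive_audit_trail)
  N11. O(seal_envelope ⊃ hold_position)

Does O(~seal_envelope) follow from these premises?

Yes

From premise 4 we have O(authorize_backup).
The contrapositive of premise 2 (O(delete_license ⊃ ~authorize_backup)) is O(authorize_backup ⊃ ~delete_license), and O(authorize_backup) is already established, so O(~delete_license).
Premise 3 is O(~break_seal ⊃ delete_license); contrapositively O(~delete_license ⊃ break_seal). Since O(~delete_license) holds, K gives O(break_seal).
Applying K to premise 6 (O(break_seal ⊃ flag_log)) and O(break_seal) yields O(flag_log).
Premise 1 is O(~raise_flag ⊃ ~flag_log); contrapositively O(flag_log ⊃ raise_flag). Since O(flag_log) holds, K gives O(raise_flag).
Applying K to premise 9 (O(raise_flag ⊃ waive_audit_trail)) and O(raise_flag) yields O(waive_audit_trail).
Premise 10, O(seal_envelope ⊃ ~waive_audit_trail), contraposes to O(waive_audit_trail ⊃ ~seal_envelope); with O(waive_audit_trail) we get O(~seal_envelope).
Premises 5, 7, 8, 11 do not contribute to this derivation.
So O(~seal_envelope) follows.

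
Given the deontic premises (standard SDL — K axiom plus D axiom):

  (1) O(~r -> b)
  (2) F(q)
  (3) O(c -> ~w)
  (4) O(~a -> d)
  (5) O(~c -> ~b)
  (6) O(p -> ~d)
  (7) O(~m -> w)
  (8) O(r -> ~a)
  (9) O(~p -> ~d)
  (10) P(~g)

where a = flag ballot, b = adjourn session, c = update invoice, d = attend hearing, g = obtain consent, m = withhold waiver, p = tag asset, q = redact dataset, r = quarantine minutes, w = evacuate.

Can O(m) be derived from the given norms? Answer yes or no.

Premises 6 and 9 are O(p -> ~d) and O(~p -> ~d); every ideal world satisfies p or ~p, so in either case ~d holds — hence O(~d).
Premise 4 is O(~a -> d); contrapositively O(~d -> a). Since O(~d) holds, K gives O(a).
The contrapositive of premise 8 (O(r -> ~a)) is O(a -> ~r), and O(a) is already established, so O(~r).
From O(~r) and premise 1, O(~r -> b), we obtain O(b).
Premise 5 is O(~c -> ~b); contrapositively O(b -> c). Since O(b) holds, K gives O(c).
From O(c) and premise 3, O(c -> ~w), we obtain O(~w).
Premise 7 is O(~m -> w); contrapositively O(~w -> m). Since O(~w) holds, K gives O(m).
Premises 2, 10 do not contribute to this derivation.
So O(m) follows.

Yes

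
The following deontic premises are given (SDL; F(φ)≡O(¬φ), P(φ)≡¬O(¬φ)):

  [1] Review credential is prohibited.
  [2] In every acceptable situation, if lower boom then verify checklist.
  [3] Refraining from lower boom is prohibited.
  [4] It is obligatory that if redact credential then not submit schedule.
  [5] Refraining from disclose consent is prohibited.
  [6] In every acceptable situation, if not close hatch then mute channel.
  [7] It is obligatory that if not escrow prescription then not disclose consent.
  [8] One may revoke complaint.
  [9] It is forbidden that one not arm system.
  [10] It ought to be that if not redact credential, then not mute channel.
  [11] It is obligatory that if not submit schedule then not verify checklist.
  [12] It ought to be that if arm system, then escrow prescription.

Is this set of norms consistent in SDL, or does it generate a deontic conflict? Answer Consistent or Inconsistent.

Consistent

Premise 7 is O(¬escrow_prescription → ¬disclose_consent), but O(¬escrow_prescription) is not derivable from the premises, so it does not yield O(¬disclose_consent).
So O(¬disclose_consent) is not derivable, and the apparent clash with O(disclose_consent) does not arise.
A world satisfying every obligation exists (e.g. arm_system=true, close_hatch=true, disclose_consent=true, escrow_prescription=true, lower_boom=true, mute_channel=false, redact_credential=false, review_credential=false, revoke_complaint=false, submit_schedule=true, verify_checklist=true); no atom is both obligatory and forbidden, so the set is consistent.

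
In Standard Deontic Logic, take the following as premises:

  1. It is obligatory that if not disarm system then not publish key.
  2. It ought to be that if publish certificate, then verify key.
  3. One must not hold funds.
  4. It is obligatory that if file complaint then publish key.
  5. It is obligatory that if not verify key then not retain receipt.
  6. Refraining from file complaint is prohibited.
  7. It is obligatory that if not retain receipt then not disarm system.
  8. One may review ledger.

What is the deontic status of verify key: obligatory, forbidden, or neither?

Obligatory

Premise 6 is F(¬file_complaint), i.e. O(file_complaint).
Applying K to premise 4 (O(file_complaint → publish_key)) and O(file_complaint) yields O(publish_key).
Premise 1, O(¬disarm_system → ¬publish_key), contraposes to O(publish_key → disarm_system); with O(publish_key) we get O(disarm_system).
The contrapositive of premise 7 (O(¬retain_receipt → ¬disarm_system)) is O(disarm_system → retain_receipt), and O(disarm_system) is already established, so O(retain_receipt).
Premise 5, O(¬verify_key → ¬retain_receipt), contraposes to O(retain_receipt → verify_key); with O(retain_receipt) we get O(verify_key).
Premises 2, 3, 8 do not contribute to this derivation.
Hence verify_key is obligatory.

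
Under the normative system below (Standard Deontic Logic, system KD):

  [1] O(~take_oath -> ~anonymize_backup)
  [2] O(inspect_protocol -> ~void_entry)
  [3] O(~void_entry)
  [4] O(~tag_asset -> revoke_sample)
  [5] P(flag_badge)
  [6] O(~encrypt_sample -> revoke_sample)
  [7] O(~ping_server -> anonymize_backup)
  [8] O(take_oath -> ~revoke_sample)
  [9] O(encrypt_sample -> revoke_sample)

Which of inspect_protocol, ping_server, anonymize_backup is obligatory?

Premises 6 and 9 are O(~encrypt_sample -> revoke_sample) and O(encrypt_sample -> revoke_sample); every ideal world satisfies ~encrypt_sample or encrypt_sample, so in either case revoke_sample holds — hence O(revoke_sample).
Premise 8 is O(take_oath -> ~revoke_sample); contrapositively O(revoke_sample -> ~take_oath). Since O(revoke_sample) holds, K gives O(~take_oath).
Premise 1 is O(~take_oath -> ~anonymize_backup); since O(~take_oath), deontic closure gives O(~anonymize_backup).
Premise 7 is O(~ping_server -> anonymize_backup); contrapositively O(~anonymize_backup -> ping_server). Since O(~anonymize_backup) holds, K gives O(ping_server).
So O(ping_server) holds — ping_server is obligatory. None of the other listed options is made obligatory by any chain of premises.

ping_server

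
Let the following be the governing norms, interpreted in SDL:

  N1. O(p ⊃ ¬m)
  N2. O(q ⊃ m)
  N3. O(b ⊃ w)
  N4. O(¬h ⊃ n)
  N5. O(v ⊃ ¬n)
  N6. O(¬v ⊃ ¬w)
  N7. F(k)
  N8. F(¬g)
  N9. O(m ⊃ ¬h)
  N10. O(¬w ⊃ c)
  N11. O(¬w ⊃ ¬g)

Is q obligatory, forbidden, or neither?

Premise 8 is F(¬g), i.e. O(g).
Premise 11 is O(¬w ⊃ ¬g); contrapositively O(g ⊃ w). Since O(g) holds, K gives O(w).
Premise 6, O(¬v ⊃ ¬w), contraposes to O(w ⊃ v); with O(w) we get O(v).
Applying K to premise 5 (O(v ⊃ ¬n)) and O(v) yields O(¬n).
The contrapositive of premise 4 (O(¬h ⊃ n)) is O(¬n ⊃ h), and O(¬n) is already established, so O(h).
Premise 9 is O(m ⊃ ¬h); contrapositively O(h ⊃ ¬m). Since O(h) holds, K gives O(¬m).
Premise 2 is O(q ⊃ m); contrapositively O(¬m ⊃ ¬q). Since O(¬m) holds, K gives O(¬q).
Premises 1, 3, 7, 10 do not contribute to this derivation.
Thus O(¬q), which is F(q): q is forbidden.

Forbidden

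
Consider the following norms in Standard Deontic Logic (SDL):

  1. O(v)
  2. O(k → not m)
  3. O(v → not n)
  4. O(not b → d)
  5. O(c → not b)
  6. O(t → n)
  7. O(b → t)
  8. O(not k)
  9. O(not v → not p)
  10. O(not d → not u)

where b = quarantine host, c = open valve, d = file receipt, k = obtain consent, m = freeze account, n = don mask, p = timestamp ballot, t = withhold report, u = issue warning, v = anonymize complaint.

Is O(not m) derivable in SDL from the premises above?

Premise 2 is O(k → not m), but O(k) is not derivable from the premises, so it does not yield O(not m).
No other premise forces O(not m). An ideal world satisfying every premise can still have not m false, so O(not m) is not derivable.

No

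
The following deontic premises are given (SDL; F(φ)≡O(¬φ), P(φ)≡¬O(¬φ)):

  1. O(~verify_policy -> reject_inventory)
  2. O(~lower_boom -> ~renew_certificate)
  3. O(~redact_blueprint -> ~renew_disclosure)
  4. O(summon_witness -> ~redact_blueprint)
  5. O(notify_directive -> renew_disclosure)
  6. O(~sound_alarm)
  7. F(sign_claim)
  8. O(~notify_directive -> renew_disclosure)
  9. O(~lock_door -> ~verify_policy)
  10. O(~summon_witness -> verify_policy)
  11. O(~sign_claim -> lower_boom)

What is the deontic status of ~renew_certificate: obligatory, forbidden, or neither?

Neither

Premise 2 is O(~lower_boom -> ~renew_certificate), but O(~lower_boom) is not derivable from the premises, so it does not yield O(~renew_certificate).
No premise or chain of K-axiom applications forces O(~renew_certificate), and none forces O(renew_certificate). So ~renew_certificate is neither obligatory nor forbidden under these norms.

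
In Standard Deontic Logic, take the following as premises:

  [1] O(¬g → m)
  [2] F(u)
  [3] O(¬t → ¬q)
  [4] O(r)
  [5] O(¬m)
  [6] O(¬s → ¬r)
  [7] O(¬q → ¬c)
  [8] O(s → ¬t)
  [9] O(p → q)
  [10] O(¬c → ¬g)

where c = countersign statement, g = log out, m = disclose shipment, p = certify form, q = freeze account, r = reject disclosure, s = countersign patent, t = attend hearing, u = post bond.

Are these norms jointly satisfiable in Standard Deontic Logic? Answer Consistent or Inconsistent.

Inconsistent

Premise 5 gives O(¬m).
Premise 1 is O(¬g → m); contrapositively O(¬m → g). Since O(¬m) holds, K gives O(g).
Premise 10, O(¬c → ¬g), contraposes to O(g → c); with O(g) we get O(c).
Premise 7 is O(¬q → ¬c); contrapositively O(c → q). Since O(c) holds, K gives O(q).
Premise 3 is O(¬t → ¬q); contrapositively O(q → t). Since O(q) holds, K gives O(t).
The contrapositive of premise 8 (O(s → ¬t)) is O(t → ¬s), and O(t) is already established, so O(¬s).
Applying K to premise 6 (O(¬s → ¬r)) and O(¬s) yields O(¬r).
Yet premise 4 states O(r).
We now have both O(¬r) and O(r) — r is simultaneously obligatory and forbidden, violating the D-axiom.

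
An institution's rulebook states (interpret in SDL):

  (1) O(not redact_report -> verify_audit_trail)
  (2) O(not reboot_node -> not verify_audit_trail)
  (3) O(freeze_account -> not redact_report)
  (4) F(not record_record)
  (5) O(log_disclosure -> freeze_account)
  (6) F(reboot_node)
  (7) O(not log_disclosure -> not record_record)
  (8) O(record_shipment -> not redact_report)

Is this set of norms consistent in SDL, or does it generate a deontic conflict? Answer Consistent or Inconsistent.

Premise 4 is F(not record_record), i.e. O(record_record).
Premise 7, O(not log_disclosure -> not record_record), contraposes to O(record_record -> log_disclosure); with O(record_record) we get O(log_disclosure).
Applying K to premise 5 (O(log_disclosure -> freeze_account)) and O(log_disclosure) yields O(freeze_account).
Applying K to premise 3 (O(freeze_account -> not redact_report)) and O(freeze_account) yields O(not redact_report).
Premise 1 is O(not redact_report -> verify_audit_trail); since O(not redact_report), deontic closure gives O(verify_audit_trail).
The contrapositive of premise 2 (O(not reboot_node -> not verify_audit_trail)) is O(verify_audit_trail -> reboot_node), and O(verify_audit_trail) is already established, so O(reboot_node).
However, F(reboot_node) at premise 6 amounts to O(not reboot_node).
We now have both O(reboot_node) and O(not reboot_node) — reboot_node is simultaneously obligatory and forbidden, violating the D-axiom.

Inconsistent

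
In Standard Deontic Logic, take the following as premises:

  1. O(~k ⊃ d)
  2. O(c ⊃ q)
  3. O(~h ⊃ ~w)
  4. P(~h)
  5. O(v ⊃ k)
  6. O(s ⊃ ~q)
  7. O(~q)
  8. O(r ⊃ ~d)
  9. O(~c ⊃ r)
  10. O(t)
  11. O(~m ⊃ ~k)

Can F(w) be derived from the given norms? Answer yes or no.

Premise 3 is O(~h ⊃ ~w), but O(~h) is not derivable from the premises (the permission P(~h) asserts only ~O(h), not O(~h)), so it does not yield O(~w).
No other premise forces O(~w). An ideal world satisfying every premise can still have w true, so F(w) is not derivable.

No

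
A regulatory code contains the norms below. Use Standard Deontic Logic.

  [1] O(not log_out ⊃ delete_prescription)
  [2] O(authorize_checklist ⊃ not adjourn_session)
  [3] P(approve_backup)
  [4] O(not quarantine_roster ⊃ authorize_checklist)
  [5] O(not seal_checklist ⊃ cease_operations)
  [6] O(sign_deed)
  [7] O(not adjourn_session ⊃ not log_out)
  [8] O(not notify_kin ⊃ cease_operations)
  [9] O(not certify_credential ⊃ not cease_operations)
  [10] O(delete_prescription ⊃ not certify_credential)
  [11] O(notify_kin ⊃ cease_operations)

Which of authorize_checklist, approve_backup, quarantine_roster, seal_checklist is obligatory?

By case analysis on not notify_kin: premise 8 gives O(not notify_kin ⊃ cease_operations) and premise 11 gives O(notify_kin ⊃ cease_operations), so O(cease_operations) either way.
Premise 9 is O(not certify_credential ⊃ not cease_operations); contrapositively O(cease_operations ⊃ certify_credential). Since O(cease_operations) holds, K gives O(certify_credential).
Premise 10 is O(delete_prescription ⊃ not certify_credential); contrapositively O(certify_credential ⊃ not delete_prescription). Since O(certify_credential) holds, K gives O(not delete_prescription).
The contrapositive of premise 1 (O(not log_out ⊃ delete_prescription)) is O(not delete_prescription ⊃ log_out), and O(not delete_prescription) is already established, so O(log_out).
The contrapositive of premise 7 (O(not adjourn_session ⊃ not log_out)) is O(log_out ⊃ adjourn_session), and O(log_out) is already established, so O(adjourn_session).
Premise 2, O(authorize_checklist ⊃ not adjourn_session), contraposes to O(adjourn_session ⊃ not authorize_checklist); with O(adjourn_session) we get O(not authorize_checklist).
Premise 4 is O(not quarantine_roster ⊃ authorize_checklist); contrapositively O(not authorize_checklist ⊃ quarantine_roster). Since O(not authorize_checklist) holds, K gives O(quarantine_roster).
So O(quarantine_roster) holds — quarantine_roster is obligatory. None of the other listed options is made obligatory by any chain of premises.

quarantine_roster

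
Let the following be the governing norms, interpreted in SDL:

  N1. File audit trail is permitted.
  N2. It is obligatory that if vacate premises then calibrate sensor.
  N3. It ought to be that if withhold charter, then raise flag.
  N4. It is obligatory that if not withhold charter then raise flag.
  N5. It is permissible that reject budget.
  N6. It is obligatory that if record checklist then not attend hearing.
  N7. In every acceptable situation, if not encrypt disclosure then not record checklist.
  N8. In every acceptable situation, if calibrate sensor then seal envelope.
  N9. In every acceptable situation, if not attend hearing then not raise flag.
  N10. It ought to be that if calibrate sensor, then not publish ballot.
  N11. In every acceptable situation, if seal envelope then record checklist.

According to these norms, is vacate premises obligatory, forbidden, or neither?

Forbidden

By case analysis on ¬withhold_charter: premise 4 gives O(¬withhold_charter → raise_flag) and premise 3 gives O(withhold_charter → raise_flag), so O(raise_flag) either way.
Premise 9, O(¬attend_hearing → ¬raise_flag), contraposes to O(raise_flag → attend_hearing); with O(raise_flag) we get O(attend_hearing).
Premise 6 is O(record_checklist → ¬attend_hearing); contrapositively O(attend_hearing → ¬record_checklist). Since O(attend_hearing) holds, K gives O(¬record_checklist).
The contrapositive of premise 11 (O(seal_envelope → record_checklist)) is O(¬record_checklist → ¬seal_envelope), and O(¬record_checklist) is already established, so O(¬seal_envelope).
The contrapositive of premise 8 (O(calibrate_sensor → seal_envelope)) is O(¬seal_envelope → ¬calibrate_sensor), and O(¬seal_envelope) is already established, so O(¬calibrate_sensor).
The contrapositive of premise 2 (O(vacate_premises → calibrate_sensor)) is O(¬calibrate_sensor → ¬vacate_premises), and O(¬calibrate_sensor) is already established, so O(¬vacate_premises).
Premises 1, 5, 7, 10 do not contribute to this derivation.
Thus O(¬vacate_premises), which is F(vacate_premises): vacate_premises is forbidden.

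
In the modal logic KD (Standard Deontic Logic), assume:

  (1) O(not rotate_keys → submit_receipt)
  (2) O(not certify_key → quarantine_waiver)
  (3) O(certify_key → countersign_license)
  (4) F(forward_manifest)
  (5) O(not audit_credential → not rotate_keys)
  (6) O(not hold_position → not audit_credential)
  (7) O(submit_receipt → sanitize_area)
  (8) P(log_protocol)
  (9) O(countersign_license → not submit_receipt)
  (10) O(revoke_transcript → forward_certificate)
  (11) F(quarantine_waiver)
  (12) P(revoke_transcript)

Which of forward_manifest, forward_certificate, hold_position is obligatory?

Premise 11 is F(quarantine_waiver), i.e. O(not quarantine_waiver).
Premise 2, O(not certify_key → quarantine_waiver), contraposes to O(not quarantine_waiver → certify_key); with O(not quarantine_waiver) we get O(certify_key).
From O(certify_key) and premise 3, O(certify_key → countersign_license), we obtain O(countersign_license).
From O(countersign_license) and premise 9, O(countersign_license → not submit_receipt), we obtain O(not submit_receipt).
Premise 1 is O(not rotate_keys → submit_receipt); contrapositively O(not submit_receipt → rotate_keys). Since O(not submit_receipt) holds, K gives O(rotate_keys).
The contrapositive of premise 5 (O(not audit_credential → not rotate_keys)) is O(rotate_keys → audit_credential), and O(rotate_keys) is already established, so O(audit_credential).
The contrapositive of premise 6 (O(not hold_position → not audit_credential)) is O(audit_credential → hold_position), and O(audit_credential) is already established, so O(hold_position).
So O(hold_position) holds — hold_position is obligatory. None of the other listed options is made obligatory by any chain of premises.

hold_position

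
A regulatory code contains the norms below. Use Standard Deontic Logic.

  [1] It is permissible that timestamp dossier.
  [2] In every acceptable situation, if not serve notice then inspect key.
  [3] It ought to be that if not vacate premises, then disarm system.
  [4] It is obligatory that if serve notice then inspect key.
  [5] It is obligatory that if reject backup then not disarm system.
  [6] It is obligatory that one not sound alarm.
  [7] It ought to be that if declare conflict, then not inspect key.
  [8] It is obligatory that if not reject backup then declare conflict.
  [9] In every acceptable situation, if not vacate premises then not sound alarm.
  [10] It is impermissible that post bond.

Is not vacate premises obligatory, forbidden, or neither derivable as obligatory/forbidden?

Premises 4 and 2 cover both cases: O(serve_notice → inspect_key) and O(¬serve_notice → inspect_key). Since serve_notice ∨ ¬serve_notice is a tautology, O(inspect_key) follows.
Premise 7 is O(declare_conflict → ¬inspect_key); contrapositively O(inspect_key → ¬declare_conflict). Since O(inspect_key) holds, K gives O(¬declare_conflict).
Premise 8, O(¬reject_backup → declare_conflict), contraposes to O(¬declare_conflict → reject_backup); with O(¬declare_conflict) we get O(reject_backup).
From O(reject_backup) and premise 5, O(reject_backup → ¬disarm_system), we obtain O(¬disarm_system).
Premise 3, O(¬vacate_premises → disarm_system), contraposes to O(¬disarm_system → vacate_premises); with O(¬disarm_system) we get O(vacate_premises).
Premises 1, 6, 9, 10 do not contribute to this derivation.
Thus O(vacate_premises), which is F(¬vacate_premises): ¬vacate_premises is forbidden.

Forbidden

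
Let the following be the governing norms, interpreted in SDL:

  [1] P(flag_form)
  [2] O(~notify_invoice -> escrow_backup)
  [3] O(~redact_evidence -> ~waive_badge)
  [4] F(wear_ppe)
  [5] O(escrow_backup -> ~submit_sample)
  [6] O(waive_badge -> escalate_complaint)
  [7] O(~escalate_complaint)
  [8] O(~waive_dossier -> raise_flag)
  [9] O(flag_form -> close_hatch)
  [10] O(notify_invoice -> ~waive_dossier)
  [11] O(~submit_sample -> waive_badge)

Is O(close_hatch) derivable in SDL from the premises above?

Premise 9 is O(flag_form -> close_hatch), but O(flag_form) is not derivable from the premises (the permission P(flag_form) asserts only ~O(~flag_form), not O(flag_form)), so it does not yield O(close_hatch).
No other premise forces O(close_hatch). An ideal world satisfying every premise can still have close_hatch false, so O(close_hatch) is not derivable.

No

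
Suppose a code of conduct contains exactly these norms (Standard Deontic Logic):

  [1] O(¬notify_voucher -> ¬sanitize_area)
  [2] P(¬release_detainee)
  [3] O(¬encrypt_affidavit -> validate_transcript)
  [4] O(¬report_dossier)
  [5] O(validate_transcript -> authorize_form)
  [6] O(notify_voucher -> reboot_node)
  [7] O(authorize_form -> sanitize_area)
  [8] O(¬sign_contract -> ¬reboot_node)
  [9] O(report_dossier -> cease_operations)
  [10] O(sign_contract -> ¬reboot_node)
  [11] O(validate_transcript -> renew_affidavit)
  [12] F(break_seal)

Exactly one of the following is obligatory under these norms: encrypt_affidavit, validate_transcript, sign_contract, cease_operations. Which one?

encrypt_affidavit

By case analysis on ¬sign_contract: premise 8 gives O(¬sign_contract -> ¬reboot_node) and premise 10 gives O(sign_contract -> ¬reboot_node), so O(¬reboot_node) either way.
Premise 6 is O(notify_voucher -> reboot_node); contrapositively O(¬reboot_node -> ¬notify_voucher). Since O(¬reboot_node) holds, K gives O(¬notify_voucher).
With premise 1, O(¬notify_voucher -> ¬sanitize_area), the K-axiom yields O(¬sanitize_area).
Premise 7 is O(authorize_form -> sanitize_area); contrapositively O(¬sanitize_area -> ¬authorize_form). Since O(¬sanitize_area) holds, K gives O(¬authorize_form).
The contrapositive of premise 5 (O(validate_transcript -> authorize_form)) is O(¬authorize_form -> ¬validate_transcript), and O(¬authorize_form) is already established, so O(¬validate_transcript).
The contrapositive of premise 3 (O(¬encrypt_affidavit -> validate_transcript)) is O(¬validate_transcript -> encrypt_affidavit), and O(¬validate_transcript) is already established, so O(encrypt_affidavit).
So O(encrypt_affidavit) holds — encrypt_affidavit is obligatory. None of the other listed options is made obligatory by any chain of premises.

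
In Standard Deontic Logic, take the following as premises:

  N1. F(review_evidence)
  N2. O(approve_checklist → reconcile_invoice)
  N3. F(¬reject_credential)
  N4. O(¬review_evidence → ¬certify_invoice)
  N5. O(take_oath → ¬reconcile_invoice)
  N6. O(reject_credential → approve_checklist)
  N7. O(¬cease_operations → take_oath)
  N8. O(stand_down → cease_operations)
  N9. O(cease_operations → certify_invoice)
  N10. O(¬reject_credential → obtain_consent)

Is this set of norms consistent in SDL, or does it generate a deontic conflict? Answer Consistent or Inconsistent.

F(¬reject_credential) at premise 3 means O(reject_credential).
Premise 6 is O(reject_credential → approve_checklist); since O(reject_credential), deontic closure gives O(approve_checklist).
From O(approve_checklist) and premise 2, O(approve_checklist → reconcile_invoice), we obtain O(reconcile_invoice).
Premise 5 is O(take_oath → ¬reconcile_invoice); contrapositively O(reconcile_invoice → ¬take_oath). Since O(reconcile_invoice) holds, K gives O(¬take_oath).
The contrapositive of premise 7 (O(¬cease_operations → take_oath)) is O(¬take_oath → cease_operations), and O(¬take_oath) is already established, so O(cease_operations).
Applying K to premise 9 (O(cease_operations → certify_invoice)) and O(cease_operations) yields O(certify_invoice).
Premise 4, O(¬review_evidence → ¬certify_invoice), contraposes to O(certify_invoice → review_evidence); with O(certify_invoice) we get O(review_evidence).
But premise 1, F(review_evidence), means O(¬review_evidence).
We now have both O(review_evidence) and O(¬review_evidence) — review_evidence is simultaneously obligatory and forbidden, violating the D-axiom.

Inconsistent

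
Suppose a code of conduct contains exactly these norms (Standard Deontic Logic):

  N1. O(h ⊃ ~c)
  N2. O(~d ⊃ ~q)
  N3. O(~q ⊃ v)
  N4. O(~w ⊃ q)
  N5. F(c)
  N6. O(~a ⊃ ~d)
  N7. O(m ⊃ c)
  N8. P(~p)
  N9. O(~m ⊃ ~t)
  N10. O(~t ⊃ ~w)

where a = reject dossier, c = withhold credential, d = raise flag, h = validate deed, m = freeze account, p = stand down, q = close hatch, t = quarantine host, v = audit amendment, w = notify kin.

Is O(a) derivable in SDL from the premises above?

F(c) at premise 5 means O(~c).
Premise 7, O(m ⊃ c), contraposes to O(~c ⊃ ~m); with O(~c) we get O(~m).
From O(~m) and premise 9, O(~m ⊃ ~t), we obtain O(~t).
From O(~t) and premise 10, O(~t ⊃ ~w), we obtain O(~w).
With premise 4, O(~w ⊃ q), the K-axiom yields O(q).
Premise 2, O(~d ⊃ ~q), contraposes to O(q ⊃ d); with O(q) we get O(d).
Premise 6 is O(~a ⊃ ~d); contrapositively O(d ⊃ a). Since O(d) holds, K gives O(a).
Premises 1, 3, 8 do not contribute to this derivation.
So O(a) follows.

Yes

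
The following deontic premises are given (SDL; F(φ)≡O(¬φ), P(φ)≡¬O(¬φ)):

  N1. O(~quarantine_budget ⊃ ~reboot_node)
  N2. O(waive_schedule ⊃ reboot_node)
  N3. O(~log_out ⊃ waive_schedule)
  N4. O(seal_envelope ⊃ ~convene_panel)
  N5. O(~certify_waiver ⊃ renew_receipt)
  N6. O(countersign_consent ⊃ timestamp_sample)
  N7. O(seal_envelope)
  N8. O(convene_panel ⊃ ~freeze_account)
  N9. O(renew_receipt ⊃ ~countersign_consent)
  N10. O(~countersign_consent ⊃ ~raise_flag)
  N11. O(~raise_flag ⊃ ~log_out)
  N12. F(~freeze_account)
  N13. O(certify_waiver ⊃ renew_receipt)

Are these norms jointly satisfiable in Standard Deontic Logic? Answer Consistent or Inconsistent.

Premise 8 is O(convene_panel ⊃ ~freeze_account), but O(convene_panel) is not derivable from the premises, so it does not yield O(~freeze_account).
So O(~freeze_account) is not derivable, and the apparent clash with O(freeze_account) does not arise.
A world satisfying every obligation exists (e.g. certify_waiver=false, convene_panel=false, countersign_consent=false, freeze_account=true, log_out=false, quarantine_budget=true, raise_flag=false, reboot_node=true, renew_receipt=true, seal_envelope=true, timestamp_sample=false, waive_schedule=true); no atom is both obligatory and forbidden, so the set is consistent.

Consistent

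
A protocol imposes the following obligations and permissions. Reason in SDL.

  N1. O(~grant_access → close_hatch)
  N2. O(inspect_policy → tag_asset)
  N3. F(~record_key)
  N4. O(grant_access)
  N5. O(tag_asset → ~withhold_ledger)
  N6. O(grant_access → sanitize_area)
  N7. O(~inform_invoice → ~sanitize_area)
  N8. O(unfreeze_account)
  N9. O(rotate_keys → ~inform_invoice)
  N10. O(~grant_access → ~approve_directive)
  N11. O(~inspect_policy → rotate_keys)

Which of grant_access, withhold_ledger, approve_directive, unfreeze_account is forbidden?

withhold_ledger

From premise 4 we have O(grant_access).
Applying K to premise 6 (O(grant_access → sanitize_area)) and O(grant_access) yields O(sanitize_area).
Premise 7, O(~inform_invoice → ~sanitize_area), contraposes to O(sanitize_area → inform_invoice); with O(sanitize_area) we get O(inform_invoice).
The contrapositive of premise 9 (O(rotate_keys → ~inform_invoice)) is O(inform_invoice → ~rotate_keys), and O(inform_invoice) is already established, so O(~rotate_keys).
The contrapositive of premise 11 (O(~inspect_policy → rotate_keys)) is O(~rotate_keys → inspect_policy), and O(~rotate_keys) is already established, so O(inspect_policy).
Applying K to premise 2 (O(inspect_policy → tag_asset)) and O(inspect_policy) yields O(tag_asset).
Applying K to premise 5 (O(tag_asset → ~withhold_ledger)) and O(tag_asset) yields O(~withhold_ledger).
So O(~withhold_ledger) holds, i.e. withhold_ledger is forbidden. None of the other listed options is forbidden under the premises.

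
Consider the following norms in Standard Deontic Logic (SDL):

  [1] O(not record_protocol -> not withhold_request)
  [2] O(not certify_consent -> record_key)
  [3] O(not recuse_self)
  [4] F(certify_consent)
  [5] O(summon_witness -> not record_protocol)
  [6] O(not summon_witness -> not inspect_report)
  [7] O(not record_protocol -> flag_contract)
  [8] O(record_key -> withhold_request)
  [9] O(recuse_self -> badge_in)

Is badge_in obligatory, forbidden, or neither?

Premise 9 is O(recuse_self -> badge_in), but O(recuse_self) is not derivable from the premises, so it does not yield O(badge_in).
No premise or chain of K-axiom applications forces O(badge_in), and none forces O(not badge_in). So badge_in is neither obligatory nor forbidden under these norms.

Neither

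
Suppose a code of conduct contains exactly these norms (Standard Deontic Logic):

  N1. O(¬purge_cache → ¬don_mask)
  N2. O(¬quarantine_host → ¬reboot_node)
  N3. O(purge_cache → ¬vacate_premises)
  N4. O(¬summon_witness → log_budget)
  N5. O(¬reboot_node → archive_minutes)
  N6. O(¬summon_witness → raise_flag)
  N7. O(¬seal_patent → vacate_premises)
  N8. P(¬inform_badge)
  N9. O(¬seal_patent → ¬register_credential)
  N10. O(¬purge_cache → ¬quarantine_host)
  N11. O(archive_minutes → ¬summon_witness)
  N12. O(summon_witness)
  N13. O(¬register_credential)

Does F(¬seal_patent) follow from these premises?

Premise 12 states O(summon_witness) outright.
Premise 11 is O(archive_minutes → ¬summon_witness); contrapositively O(summon_witness → ¬archive_minutes). Since O(summon_witness) holds, K gives O(¬archive_minutes).
The contrapositive of premise 5 (O(¬reboot_node → archive_minutes)) is O(¬archive_minutes → reboot_node), and O(¬archive_minutes) is already established, so O(reboot_node).
The contrapositive of premise 2 (O(¬quarantine_host → ¬reboot_node)) is O(reboot_node → quarantine_host), and O(reboot_node) is already established, so O(quarantine_host).
Premise 10 is O(¬purge_cache → ¬quarantine_host); contrapositively O(quarantine_host → purge_cache). Since O(quarantine_host) holds, K gives O(purge_cache).
With premise 3, O(purge_cache → ¬vacate_premises), the K-axiom yields O(¬vacate_premises).
The contrapositive of premise 7 (O(¬seal_patent → vacate_premises)) is O(¬vacate_premises → seal_patent), and O(¬vacate_premises) is already established, so O(seal_patent).
Premises 1, 4, 6, 8, 9, 13 do not contribute to this derivation.
So O(seal_patent) holds, i.e. F(¬seal_patent). The claim follows.

Yes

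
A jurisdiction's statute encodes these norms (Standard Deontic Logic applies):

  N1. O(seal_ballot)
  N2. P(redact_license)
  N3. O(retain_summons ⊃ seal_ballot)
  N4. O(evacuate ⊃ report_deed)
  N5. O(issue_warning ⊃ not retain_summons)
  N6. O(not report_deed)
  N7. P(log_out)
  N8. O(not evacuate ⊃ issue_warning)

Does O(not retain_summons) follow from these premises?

Yes

From premise 6 we have O(not report_deed).
Premise 4 is O(evacuate ⊃ report_deed); contrapositively O(not report_deed ⊃ not evacuate). Since O(not report_deed) holds, K gives O(not evacuate).
With premise 8, O(not evacuate ⊃ issue_warning), the K-axiom yields O(issue_warning).
From O(issue_warning) and premise 5, O(issue_warning ⊃ not retain_summons), we obtain O(not retain_summons).
Premises 1, 2, 3, 7 do not contribute to this derivation.
So O(not retain_summons) follows.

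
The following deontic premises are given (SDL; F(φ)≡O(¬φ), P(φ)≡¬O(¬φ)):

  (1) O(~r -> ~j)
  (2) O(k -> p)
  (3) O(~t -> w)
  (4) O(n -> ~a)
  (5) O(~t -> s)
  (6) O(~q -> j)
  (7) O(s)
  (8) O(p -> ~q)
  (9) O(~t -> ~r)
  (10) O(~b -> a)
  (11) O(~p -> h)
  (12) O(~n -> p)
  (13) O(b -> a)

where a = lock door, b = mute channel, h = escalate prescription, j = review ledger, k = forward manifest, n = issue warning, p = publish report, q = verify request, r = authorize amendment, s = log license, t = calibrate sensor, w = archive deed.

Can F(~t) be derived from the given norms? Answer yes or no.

Premises 13 and 10 cover both cases: O(b -> a) and O(~b -> a). Since b ∨ ~b is a tautology, O(a) follows.
Premise 4, O(n -> ~a), contraposes to O(a -> ~n); with O(a) we get O(~n).
With premise 12, O(~n -> p), the K-axiom yields O(p).
From O(p) and premise 8, O(p -> ~q), we obtain O(~q).
Premise 6 is O(~q -> j); since O(~q), deontic closure gives O(j).
The contrapositive of premise 1 (O(~r -> ~j)) is O(j -> r), and O(j) is already established, so O(r).
Premise 9 is O(~t -> ~r); contrapositively O(r -> t). Since O(r) holds, K gives O(t).
Premises 2, 3, 5, 7, 11 do not contribute to this derivation.
So O(t) holds, i.e. F(~t). The claim follows.

Yes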